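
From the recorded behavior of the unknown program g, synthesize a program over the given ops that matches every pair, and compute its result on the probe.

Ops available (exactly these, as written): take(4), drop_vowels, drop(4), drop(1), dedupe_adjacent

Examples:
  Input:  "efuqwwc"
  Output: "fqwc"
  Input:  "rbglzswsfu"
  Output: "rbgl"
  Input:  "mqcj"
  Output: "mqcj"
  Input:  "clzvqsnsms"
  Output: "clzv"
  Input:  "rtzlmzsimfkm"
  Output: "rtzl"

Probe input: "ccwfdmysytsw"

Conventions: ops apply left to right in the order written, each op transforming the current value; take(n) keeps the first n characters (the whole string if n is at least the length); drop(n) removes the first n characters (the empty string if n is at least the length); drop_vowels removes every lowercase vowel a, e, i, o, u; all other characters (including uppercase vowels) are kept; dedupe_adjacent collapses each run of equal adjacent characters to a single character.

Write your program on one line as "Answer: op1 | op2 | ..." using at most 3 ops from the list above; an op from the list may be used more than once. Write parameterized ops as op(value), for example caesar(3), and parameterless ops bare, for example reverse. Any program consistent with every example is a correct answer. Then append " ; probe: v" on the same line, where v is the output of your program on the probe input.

dedupe_adjacent | drop_vowels | take(4) ; probe: "cwfd"

Check, running the answer program on each example:
  "efuqwwc" -> "efuqwc" -> "fqwc" -> "fqwc"
  "rbglzswsfu" -> "rbglzswsfu" -> "rbglzswsf" -> "rbgl"
  "mqcj" -> "mqcj" -> "mqcj" -> "mqcj"
  "clzvqsnsms" -> "clzvqsnsms" -> "clzvqsnsms" -> "clzv"
  "rtzlmzsimfkm" -> "rtzlmzsimfkm" -> "rtzlmzsmfkm" -> "rtzl"
  probe: "ccwfdmysytsw" -> "cwfdmysytsw" -> "cwfdmysytsw" -> "cwfd"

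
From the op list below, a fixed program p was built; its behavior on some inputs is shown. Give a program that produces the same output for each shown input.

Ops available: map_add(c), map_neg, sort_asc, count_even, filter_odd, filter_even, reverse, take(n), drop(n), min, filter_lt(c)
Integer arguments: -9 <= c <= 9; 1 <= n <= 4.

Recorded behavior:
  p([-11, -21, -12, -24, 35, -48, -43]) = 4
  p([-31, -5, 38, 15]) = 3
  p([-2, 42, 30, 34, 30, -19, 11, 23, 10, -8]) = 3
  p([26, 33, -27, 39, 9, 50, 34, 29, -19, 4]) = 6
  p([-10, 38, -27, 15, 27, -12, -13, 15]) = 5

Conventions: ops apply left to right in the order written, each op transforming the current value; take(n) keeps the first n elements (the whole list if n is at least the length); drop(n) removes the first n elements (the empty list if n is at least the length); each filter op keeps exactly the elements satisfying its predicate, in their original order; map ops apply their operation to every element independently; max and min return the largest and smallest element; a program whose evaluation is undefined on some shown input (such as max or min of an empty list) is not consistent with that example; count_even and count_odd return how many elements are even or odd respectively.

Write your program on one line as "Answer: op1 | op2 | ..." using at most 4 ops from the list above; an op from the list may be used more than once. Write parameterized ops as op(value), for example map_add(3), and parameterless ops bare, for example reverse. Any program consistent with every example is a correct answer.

map_add(-3) | map_neg | count_even

Check, running the answer program on each example:
  [-11, -21, -12, -24, 35, -48, -43] -> [-14, -24, -15, -27, 32, -51, -46] -> [14, 24, 15, 27, -32, 51, 46] -> 4
  [-31, -5, 38, 15] -> [-34, -8, 35, 12] -> [34, 8, -35, -12] -> 3
  [-2, 42, 30, 34, 30, -19, 11, 23, 10, -8] -> [-5, 39, 27, 31, 27, -22, 8, 20, 7, -11] -> [5, -39, -27, -31, -27, 22, -8, -20, -7, 11] -> 3
  [26, 33, -27, 39, 9, 50, 34, 29, -19, 4] -> [23, 30, -30, 36, 6, 47, 31, 26, -22, 1] -> [-23, -30, 30, -36, -6, -47, -31, -26, 22, -1] -> 6
  [-10, 38, -27, 15, 27, -12, -13, 15] -> [-13, 35, -30, 12, 24, -15, -16, 12] -> [13, -35, 30, -12, -24, 15, 16, -12] -> 5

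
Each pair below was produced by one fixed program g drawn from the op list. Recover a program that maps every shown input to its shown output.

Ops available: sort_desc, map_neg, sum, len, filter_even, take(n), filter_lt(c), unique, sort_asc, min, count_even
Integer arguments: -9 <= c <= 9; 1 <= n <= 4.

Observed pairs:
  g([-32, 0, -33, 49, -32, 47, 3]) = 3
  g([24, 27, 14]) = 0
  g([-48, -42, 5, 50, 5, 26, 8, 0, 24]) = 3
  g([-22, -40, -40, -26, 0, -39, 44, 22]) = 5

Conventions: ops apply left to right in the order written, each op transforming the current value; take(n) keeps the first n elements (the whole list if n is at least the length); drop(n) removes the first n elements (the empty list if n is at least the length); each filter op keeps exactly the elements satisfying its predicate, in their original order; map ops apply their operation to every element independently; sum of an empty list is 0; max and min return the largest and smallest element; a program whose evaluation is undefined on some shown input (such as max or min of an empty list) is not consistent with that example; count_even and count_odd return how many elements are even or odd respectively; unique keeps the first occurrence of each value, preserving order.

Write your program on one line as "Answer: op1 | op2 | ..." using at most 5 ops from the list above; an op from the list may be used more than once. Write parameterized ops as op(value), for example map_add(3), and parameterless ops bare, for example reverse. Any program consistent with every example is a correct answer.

filter_lt(6) | sort_asc | sort_desc | count_even

Check, running the answer program on each example:
  [-32, 0, -33, 49, -32, 47, 3] -> [-32, 0, -33, -32, 3] -> [-33, -32, -32, 0, 3] -> [3, 0, -32, -32, -33] -> 3
  [24, 27, 14] -> [] -> [] -> [] -> 0
  [-48, -42, 5, 50, 5, 26, 8, 0, 24] -> [-48, -42, 5, 5, 0] -> [-48, -42, 0, 5, 5] -> [5, 5, 0, -42, -48] -> 3
  [-22, -40, -40, -26, 0, -39, 44, 22] -> [-22, -40, -40, -26, 0, -39] -> [-40, -40, -39, -26, -22, 0] -> [0, -22, -26, -39, -40, -40] -> 5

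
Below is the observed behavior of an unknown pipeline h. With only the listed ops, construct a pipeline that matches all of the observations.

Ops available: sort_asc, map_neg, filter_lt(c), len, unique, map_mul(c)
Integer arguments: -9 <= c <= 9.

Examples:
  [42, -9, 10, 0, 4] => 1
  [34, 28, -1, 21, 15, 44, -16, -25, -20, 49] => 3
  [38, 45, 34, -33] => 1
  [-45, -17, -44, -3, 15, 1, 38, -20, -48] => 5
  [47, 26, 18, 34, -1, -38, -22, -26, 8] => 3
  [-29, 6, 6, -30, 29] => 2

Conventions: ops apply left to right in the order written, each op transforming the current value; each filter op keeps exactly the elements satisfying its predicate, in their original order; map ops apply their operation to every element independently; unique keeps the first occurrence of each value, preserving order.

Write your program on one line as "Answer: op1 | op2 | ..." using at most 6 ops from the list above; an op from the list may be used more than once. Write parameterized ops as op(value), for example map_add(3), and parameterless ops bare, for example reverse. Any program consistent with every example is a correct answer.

unique | filter_lt(-8) | sort_asc | map_mul(-3) | map_mul(7) | len

Check, running the answer program on each example:
  [42, -9, 10, 0, 4] -> [42, -9, 10, 0, 4] -> [-9] -> [-9] -> [27] -> [189] -> 1
  [34, 28, -1, 21, 15, 44, -16, -25, -20, 49] -> [34, 28, -1, 21, 15, 44, -16, -25, -20, 49] -> [-16, -25, -20] -> [-25, -20, -16] -> [75, 60, 48] -> [525, 420, 336] -> 3
  [38, 45, 34, -33] -> [38, 45, 34, -33] -> [-33] -> [-33] -> [99] -> [693] -> 1
  [-45, -17, -44, -3, 15, 1, 38, -20, -48] -> [-45, -17, -44, -3, 15, 1, 38, -20, -48] -> [-45, -17, -44, -20, -48] -> [-48, -45, -44, -20, -17] -> [144, 135, 132, 60, 51] -> [1008, 945, 924, 420, 357] -> 5
  [47, 26, 18, 34, -1, -38, -22, -26, 8] -> [47, 26, 18, 34, -1, -38, -22, -26, 8] -> [-38, -22, -26] -> [-38, -26, -22] -> [114, 78, 66] -> [798, 546, 462] -> 3
  [-29, 6, 6, -30, 29] -> [-29, 6, -30, 29] -> [-29, -30] -> [-30, -29] -> [90, 87] -> [630, 609] -> 2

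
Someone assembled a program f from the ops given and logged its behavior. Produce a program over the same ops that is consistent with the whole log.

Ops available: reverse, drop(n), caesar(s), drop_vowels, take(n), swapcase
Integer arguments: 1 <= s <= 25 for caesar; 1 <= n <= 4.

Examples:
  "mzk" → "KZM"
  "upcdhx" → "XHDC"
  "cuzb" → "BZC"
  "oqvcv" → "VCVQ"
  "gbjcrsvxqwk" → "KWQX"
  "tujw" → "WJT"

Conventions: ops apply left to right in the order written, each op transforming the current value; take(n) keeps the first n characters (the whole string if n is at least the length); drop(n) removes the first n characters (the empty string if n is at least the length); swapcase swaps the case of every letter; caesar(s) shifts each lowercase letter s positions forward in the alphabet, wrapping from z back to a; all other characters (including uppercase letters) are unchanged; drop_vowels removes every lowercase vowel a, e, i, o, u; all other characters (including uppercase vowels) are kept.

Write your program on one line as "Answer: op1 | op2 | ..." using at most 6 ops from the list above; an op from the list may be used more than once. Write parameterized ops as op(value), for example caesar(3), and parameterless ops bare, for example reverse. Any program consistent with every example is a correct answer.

swapcase | reverse | swapcase | take(4) | drop_vowels | swapcase

Check, running the answer program on each example:
  "mzk" -> "MZK" -> "KZM" -> "kzm" -> "kzm" -> "kzm" -> "KZM"
  "upcdhx" -> "UPCDHX" -> "XHDCPU" -> "xhdcpu" -> "xhdc" -> "xhdc" -> "XHDC"
  "cuzb" -> "CUZB" -> "BZUC" -> "bzuc" -> "bzuc" -> "bzc" -> "BZC"
  "oqvcv" -> "OQVCV" -> "VCVQO" -> "vcvqo" -> "vcvq" -> "vcvq" -> "VCVQ"
  "gbjcrsvxqwk" -> "GBJCRSVXQWK" -> "KWQXVSRCJBG" -> "kwqxvsrcjbg" -> "kwqx" -> "kwqx" -> "KWQX"
  "tujw" -> "TUJW" -> "WJUT" -> "wjut" -> "wjut" -> "wjt" -> "WJT"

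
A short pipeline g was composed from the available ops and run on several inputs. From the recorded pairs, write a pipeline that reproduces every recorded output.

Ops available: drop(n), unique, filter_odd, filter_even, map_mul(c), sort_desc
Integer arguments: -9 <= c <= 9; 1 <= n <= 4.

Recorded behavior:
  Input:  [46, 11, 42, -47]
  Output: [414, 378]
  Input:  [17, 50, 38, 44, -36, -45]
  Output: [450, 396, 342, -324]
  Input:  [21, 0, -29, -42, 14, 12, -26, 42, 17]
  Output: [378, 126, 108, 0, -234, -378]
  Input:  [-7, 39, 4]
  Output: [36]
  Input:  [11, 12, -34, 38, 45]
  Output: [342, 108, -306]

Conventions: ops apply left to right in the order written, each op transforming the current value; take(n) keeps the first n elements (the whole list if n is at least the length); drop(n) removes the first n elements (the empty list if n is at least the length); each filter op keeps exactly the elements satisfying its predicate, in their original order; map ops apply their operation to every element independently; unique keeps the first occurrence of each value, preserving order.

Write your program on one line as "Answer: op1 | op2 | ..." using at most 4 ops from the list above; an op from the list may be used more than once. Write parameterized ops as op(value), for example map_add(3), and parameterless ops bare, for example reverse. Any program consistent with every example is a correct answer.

map_mul(9) | filter_even | sort_desc

Check, running the answer program on each example:
  [46, 11, 42, -47] -> [414, 99, 378, -423] -> [414, 378] -> [414, 378]
  [17, 50, 38, 44, -36, -45] -> [153, 450, 342, 396, -324, -405] -> [450, 342, 396, -324] -> [450, 396, 342, -324]
  [21, 0, -29, -42, 14, 12, -26, 42, 17] -> [189, 0, -261, -378, 126, 108, -234, 378, 153] -> [0, -378, 126, 108, -234, 378] -> [378, 126, 108, 0, -234, -378]
  [-7, 39, 4] -> [-63, 351, 36] -> [36] -> [36]
  [11, 12, -34, 38, 45] -> [99, 108, -306, 342, 405] -> [108, -306, 342] -> [342, 108, -306]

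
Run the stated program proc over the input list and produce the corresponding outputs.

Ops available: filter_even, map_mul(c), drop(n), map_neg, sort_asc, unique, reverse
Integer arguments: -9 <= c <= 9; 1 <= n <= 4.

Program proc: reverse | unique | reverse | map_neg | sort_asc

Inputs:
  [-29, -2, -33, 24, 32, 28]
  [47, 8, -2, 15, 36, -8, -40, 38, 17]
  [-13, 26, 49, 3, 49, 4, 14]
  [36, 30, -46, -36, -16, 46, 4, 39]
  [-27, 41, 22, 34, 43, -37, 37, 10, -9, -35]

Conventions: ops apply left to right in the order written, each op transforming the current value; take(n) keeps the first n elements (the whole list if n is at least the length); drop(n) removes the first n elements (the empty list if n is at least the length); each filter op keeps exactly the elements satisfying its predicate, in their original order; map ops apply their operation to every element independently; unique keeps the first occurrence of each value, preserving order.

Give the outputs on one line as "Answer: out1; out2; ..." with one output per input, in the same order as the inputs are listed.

[-32, -28, -24, 2, 29, 33]; [-47, -38, -36, -17, -15, -8, 2, 8, 40]; [-49, -26, -14, -4, -3, 13]; [-46, -39, -36, -30, -4, 16, 36, 46]; [-43, -41, -37, -34, -22, -10, 9, 27, 35, 37]

Execution, op by op:
  [-29, -2, -33, 24, 32, 28] -> [28, 32, 24, -33, -2, -29] -> [28, 32, 24, -33, -2, -29] -> [-29, -2, -33, 24, 32, 28] -> [29, 2, 33, -24, -32, -28] -> [-32, -28, -24, 2, 29, 33]
  [47, 8, -2, 15, 36, -8, -40, 38, 17] -> [17, 38, -40, -8, 36, 15, -2, 8, 47] -> [17, 38, -40, -8, 36, 15, -2, 8, 47] -> [47, 8, -2, 15, 36, -8, -40, 38, 17] -> [-47, -8, 2, -15, -36, 8, 40, -38, -17] -> [-47, -38, -36, -17, -15, -8, 2, 8, 40]
  [-13, 26, 49, 3, 49, 4, 14] -> [14, 4, 49, 3, 49, 26, -13] -> [14, 4, 49, 3, 26, -13] -> [-13, 26, 3, 49, 4, 14] -> [13, -26, -3, -49, -4, -14] -> [-49, -26, -14, -4, -3, 13]
  [36, 30, -46, -36, -16, 46, 4, 39] -> [39, 4, 46, -16, -36, -46, 30, 36] -> [39, 4, 46, -16, -36, -46, 30, 36] -> [36, 30, -46, -36, -16, 46, 4, 39] -> [-36, -30, 46, 36, 16, -46, -4, -39] -> [-46, -39, -36, -30, -4, 16, 36, 46]
  [-27, 41, 22, 34, 43, -37, 37, 10, -9, -35] -> [-35, -9, 10, 37, -37, 43, 34, 22, 41, -27] -> [-35, -9, 10, 37, -37, 43, 34, 22, 41, -27] -> [-27, 41, 22, 34, 43, -37, 37, 10, -9, -35] -> [27, -41, -22, -34, -43, 37, -37, -10, 9, 35] -> [-43, -41, -37, -34, -22, -10, 9, 27, 35, 37]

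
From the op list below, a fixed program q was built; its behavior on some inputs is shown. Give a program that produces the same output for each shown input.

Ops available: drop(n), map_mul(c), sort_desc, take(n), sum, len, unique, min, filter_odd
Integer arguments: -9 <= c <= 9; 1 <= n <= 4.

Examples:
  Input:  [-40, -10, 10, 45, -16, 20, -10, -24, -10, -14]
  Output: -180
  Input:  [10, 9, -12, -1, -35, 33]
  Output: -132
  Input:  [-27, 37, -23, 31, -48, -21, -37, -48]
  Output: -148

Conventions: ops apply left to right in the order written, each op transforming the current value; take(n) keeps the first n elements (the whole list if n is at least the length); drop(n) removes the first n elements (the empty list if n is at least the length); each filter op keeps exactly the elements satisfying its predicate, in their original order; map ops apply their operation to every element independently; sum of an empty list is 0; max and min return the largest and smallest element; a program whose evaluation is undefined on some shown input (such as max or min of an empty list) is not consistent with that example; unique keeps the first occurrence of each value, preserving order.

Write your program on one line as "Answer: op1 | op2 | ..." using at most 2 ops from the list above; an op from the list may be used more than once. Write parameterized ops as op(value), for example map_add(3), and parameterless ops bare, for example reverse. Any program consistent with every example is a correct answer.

map_mul(-4) | min

Check, running the answer program on each example:
  [-40, -10, 10, 45, -16, 20, -10, -24, -10, -14] -> [160, 40, -40, -180, 64, -80, 40, 96, 40, 56] -> -180
  [10, 9, -12, -1, -35, 33] -> [-40, -36, 48, 4, 140, -132] -> -132
  [-27, 37, -23, 31, -48, -21, -37, -48] -> [108, -148, 92, -124, 192, 84, 148, 192] -> -148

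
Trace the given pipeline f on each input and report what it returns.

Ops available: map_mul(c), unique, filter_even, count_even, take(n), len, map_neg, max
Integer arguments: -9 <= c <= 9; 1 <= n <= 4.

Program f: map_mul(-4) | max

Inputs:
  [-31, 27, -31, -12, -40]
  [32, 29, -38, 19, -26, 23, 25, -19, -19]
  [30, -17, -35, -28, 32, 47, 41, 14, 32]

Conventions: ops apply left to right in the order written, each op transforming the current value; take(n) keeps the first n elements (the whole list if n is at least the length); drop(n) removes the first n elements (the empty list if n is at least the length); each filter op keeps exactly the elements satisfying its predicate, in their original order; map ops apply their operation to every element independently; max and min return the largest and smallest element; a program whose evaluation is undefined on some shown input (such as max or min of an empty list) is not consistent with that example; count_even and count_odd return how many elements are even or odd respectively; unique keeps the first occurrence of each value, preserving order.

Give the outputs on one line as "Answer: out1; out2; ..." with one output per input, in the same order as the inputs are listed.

Execution, op by op:
  [-31, 27, -31, -12, -40] -> [124, -108, 124, 48, 160] -> 160
  [32, 29, -38, 19, -26, 23, 25, -19, -19] -> [-128, -116, 152, -76, 104, -92, -100, 76, 76] -> 152
  [30, -17, -35, -28, 32, 47, 41, 14, 32] -> [-120, 68, 140, 112, -128, -188, -164, -56, -128] -> 140

160; 152; 140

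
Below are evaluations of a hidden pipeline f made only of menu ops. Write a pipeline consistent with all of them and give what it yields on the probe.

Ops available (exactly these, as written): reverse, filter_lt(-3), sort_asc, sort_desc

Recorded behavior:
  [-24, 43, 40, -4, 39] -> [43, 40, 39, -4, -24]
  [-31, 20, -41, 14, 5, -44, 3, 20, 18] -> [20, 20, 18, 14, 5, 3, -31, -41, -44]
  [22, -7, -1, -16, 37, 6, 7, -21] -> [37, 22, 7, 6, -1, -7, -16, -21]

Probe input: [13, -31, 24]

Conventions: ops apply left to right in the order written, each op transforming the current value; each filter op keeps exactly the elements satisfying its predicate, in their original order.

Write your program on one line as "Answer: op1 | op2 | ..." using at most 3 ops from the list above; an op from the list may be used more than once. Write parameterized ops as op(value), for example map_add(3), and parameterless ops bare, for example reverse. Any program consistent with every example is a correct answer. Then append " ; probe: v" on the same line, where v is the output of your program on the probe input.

sort_asc | reverse ; probe: [24, 13, -31]

Check, running the answer program on each example:
  [-24, 43, 40, -4, 39] -> [-24, -4, 39, 40, 43] -> [43, 40, 39, -4, -24]
  [-31, 20, -41, 14, 5, -44, 3, 20, 18] -> [-44, -41, -31, 3, 5, 14, 18, 20, 20] -> [20, 20, 18, 14, 5, 3, -31, -41, -44]
  [22, -7, -1, -16, 37, 6, 7, -21] -> [-21, -16, -7, -1, 6, 7, 22, 37] -> [37, 22, 7, 6, -1, -7, -16, -21]
  probe: [13, -31, 24] -> [-31, 13, 24] -> [24, 13, -31]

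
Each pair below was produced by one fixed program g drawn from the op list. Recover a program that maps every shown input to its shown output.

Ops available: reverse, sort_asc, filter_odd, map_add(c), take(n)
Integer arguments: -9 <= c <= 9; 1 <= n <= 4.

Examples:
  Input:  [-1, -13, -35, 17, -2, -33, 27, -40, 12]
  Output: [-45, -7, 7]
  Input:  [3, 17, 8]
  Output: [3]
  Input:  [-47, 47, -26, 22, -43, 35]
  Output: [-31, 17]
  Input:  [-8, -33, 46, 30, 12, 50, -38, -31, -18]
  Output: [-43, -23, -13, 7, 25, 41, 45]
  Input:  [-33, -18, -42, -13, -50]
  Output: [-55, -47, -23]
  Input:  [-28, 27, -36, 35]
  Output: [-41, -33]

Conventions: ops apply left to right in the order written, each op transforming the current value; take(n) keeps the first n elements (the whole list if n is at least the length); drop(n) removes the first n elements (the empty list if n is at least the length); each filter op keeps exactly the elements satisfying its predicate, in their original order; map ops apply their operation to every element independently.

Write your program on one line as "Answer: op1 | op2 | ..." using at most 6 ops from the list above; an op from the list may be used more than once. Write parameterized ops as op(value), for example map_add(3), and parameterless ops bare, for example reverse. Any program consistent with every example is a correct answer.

map_add(3) | map_add(-8) | reverse | filter_odd | sort_asc

Check, running the answer program on each example:
  [-1, -13, -35, 17, -2, -33, 27, -40, 12] -> [2, -10, -32, 20, 1, -30, 30, -37, 15] -> [-6, -18, -40, 12, -7, -38, 22, -45, 7] -> [7, -45, 22, -38, -7, 12, -40, -18, -6] -> [7, -45, -7] -> [-45, -7, 7]
  [3, 17, 8] -> [6, 20, 11] -> [-2, 12, 3] -> [3, 12, -2] -> [3] -> [3]
  [-47, 47, -26, 22, -43, 35] -> [-44, 50, -23, 25, -40, 38] -> [-52, 42, -31, 17, -48, 30] -> [30, -48, 17, -31, 42, -52] -> [17, -31] -> [-31, 17]
  [-8, -33, 46, 30, 12, 50, -38, -31, -18] -> [-5, -30, 49, 33, 15, 53, -35, -28, -15] -> [-13, -38, 41, 25, 7, 45, -43, -36, -23] -> [-23, -36, -43, 45, 7, 25, 41, -38, -13] -> [-23, -43, 45, 7, 25, 41, -13] -> [-43, -23, -13, 7, 25, 41, 45]
  [-33, -18, -42, -13, -50] -> [-30, -15, -39, -10, -47] -> [-38, -23, -47, -18, -55] -> [-55, -18, -47, -23, -38] -> [-55, -47, -23] -> [-55, -47, -23]
  [-28, 27, -36, 35] -> [-25, 30, -33, 38] -> [-33, 22, -41, 30] -> [30, -41, 22, -33] -> [-41, -33] -> [-41, -33]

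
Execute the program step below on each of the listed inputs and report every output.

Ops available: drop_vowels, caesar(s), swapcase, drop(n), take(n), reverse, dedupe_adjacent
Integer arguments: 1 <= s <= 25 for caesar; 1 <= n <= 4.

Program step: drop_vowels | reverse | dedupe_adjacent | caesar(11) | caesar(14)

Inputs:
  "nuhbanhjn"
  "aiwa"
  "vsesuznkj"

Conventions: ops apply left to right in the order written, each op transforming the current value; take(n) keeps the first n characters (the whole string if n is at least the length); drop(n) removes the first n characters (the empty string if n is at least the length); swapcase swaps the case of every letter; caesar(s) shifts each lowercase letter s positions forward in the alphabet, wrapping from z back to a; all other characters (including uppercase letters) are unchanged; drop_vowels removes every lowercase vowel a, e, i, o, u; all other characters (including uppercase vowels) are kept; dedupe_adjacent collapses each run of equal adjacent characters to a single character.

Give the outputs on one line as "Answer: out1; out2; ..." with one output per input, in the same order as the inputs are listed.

Execution, op by op:
  "nuhbanhjn" -> "nhbnhjn" -> "njhnbhn" -> "njhnbhn" -> "yusymsy" -> "migmagm"
  "aiwa" -> "w" -> "w" -> "w" -> "h" -> "v"
  "vsesuznkj" -> "vssznkj" -> "jknzssv" -> "jknzsv" -> "uvykdg" -> "ijmyru"

"migmagm"; "v"; "ijmyru"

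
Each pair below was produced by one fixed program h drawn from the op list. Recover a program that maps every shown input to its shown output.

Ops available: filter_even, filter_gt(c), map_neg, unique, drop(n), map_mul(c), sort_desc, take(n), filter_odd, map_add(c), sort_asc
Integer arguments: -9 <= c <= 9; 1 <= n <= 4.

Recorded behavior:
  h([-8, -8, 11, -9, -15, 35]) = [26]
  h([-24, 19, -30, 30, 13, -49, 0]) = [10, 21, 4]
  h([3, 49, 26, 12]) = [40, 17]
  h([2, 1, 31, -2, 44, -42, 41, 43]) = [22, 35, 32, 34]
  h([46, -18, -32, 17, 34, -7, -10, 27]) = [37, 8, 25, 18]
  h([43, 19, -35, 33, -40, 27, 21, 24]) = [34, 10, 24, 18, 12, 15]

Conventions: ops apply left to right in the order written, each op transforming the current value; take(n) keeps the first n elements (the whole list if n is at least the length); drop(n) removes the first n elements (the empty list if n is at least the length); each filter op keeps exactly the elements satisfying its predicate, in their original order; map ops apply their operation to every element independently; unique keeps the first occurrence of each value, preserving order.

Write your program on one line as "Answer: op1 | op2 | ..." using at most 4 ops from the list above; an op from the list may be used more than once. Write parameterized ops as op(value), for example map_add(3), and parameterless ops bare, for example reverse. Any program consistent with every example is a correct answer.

map_add(-9) | unique | filter_gt(3)

Check, running the answer program on each example:
  [-8, -8, 11, -9, -15, 35] -> [-17, -17, 2, -18, -24, 26] -> [-17, 2, -18, -24, 26] -> [26]
  [-24, 19, -30, 30, 13, -49, 0] -> [-33, 10, -39, 21, 4, -58, -9] -> [-33, 10, -39, 21, 4, -58, -9] -> [10, 21, 4]
  [3, 49, 26, 12] -> [-6, 40, 17, 3] -> [-6, 40, 17, 3] -> [40, 17]
  [2, 1, 31, -2, 44, -42, 41, 43] -> [-7, -8, 22, -11, 35, -51, 32, 34] -> [-7, -8, 22, -11, 35, -51, 32, 34] -> [22, 35, 32, 34]
  [46, -18, -32, 17, 34, -7, -10, 27] -> [37, -27, -41, 8, 25, -16, -19, 18] -> [37, -27, -41, 8, 25, -16, -19, 18] -> [37, 8, 25, 18]
  [43, 19, -35, 33, -40, 27, 21, 24] -> [34, 10, -44, 24, -49, 18, 12, 15] -> [34, 10, -44, 24, -49, 18, 12, 15] -> [34, 10, 24, 18, 12, 15]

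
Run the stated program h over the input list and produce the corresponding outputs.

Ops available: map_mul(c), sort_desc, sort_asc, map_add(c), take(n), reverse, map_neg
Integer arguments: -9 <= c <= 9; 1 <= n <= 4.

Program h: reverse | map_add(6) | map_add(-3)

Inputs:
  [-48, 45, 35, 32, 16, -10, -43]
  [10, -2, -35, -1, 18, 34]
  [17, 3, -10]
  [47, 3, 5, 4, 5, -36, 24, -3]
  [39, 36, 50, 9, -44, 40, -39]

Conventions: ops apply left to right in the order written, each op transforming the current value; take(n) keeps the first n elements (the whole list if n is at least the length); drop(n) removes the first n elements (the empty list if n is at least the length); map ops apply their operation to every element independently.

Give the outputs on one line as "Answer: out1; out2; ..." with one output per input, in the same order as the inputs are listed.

[-40, -7, 19, 35, 38, 48, -45]; [37, 21, 2, -32, 1, 13]; [-7, 6, 20]; [0, 27, -33, 8, 7, 8, 6, 50]; [-36, 43, -41, 12, 53, 39, 42]

Execution, op by op:
  [-48, 45, 35, 32, 16, -10, -43] -> [-43, -10, 16, 32, 35, 45, -48] -> [-37, -4, 22, 38, 41, 51, -42] -> [-40, -7, 19, 35, 38, 48, -45]
  [10, -2, -35, -1, 18, 34] -> [34, 18, -1, -35, -2, 10] -> [40, 24, 5, -29, 4, 16] -> [37, 21, 2, -32, 1, 13]
  [17, 3, -10] -> [-10, 3, 17] -> [-4, 9, 23] -> [-7, 6, 20]
  [47, 3, 5, 4, 5, -36, 24, -3] -> [-3, 24, -36, 5, 4, 5, 3, 47] -> [3, 30, -30, 11, 10, 11, 9, 53] -> [0, 27, -33, 8, 7, 8, 6, 50]
  [39, 36, 50, 9, -44, 40, -39] -> [-39, 40, -44, 9, 50, 36, 39] -> [-33, 46, -38, 15, 56, 42, 45] -> [-36, 43, -41, 12, 53, 39, 42]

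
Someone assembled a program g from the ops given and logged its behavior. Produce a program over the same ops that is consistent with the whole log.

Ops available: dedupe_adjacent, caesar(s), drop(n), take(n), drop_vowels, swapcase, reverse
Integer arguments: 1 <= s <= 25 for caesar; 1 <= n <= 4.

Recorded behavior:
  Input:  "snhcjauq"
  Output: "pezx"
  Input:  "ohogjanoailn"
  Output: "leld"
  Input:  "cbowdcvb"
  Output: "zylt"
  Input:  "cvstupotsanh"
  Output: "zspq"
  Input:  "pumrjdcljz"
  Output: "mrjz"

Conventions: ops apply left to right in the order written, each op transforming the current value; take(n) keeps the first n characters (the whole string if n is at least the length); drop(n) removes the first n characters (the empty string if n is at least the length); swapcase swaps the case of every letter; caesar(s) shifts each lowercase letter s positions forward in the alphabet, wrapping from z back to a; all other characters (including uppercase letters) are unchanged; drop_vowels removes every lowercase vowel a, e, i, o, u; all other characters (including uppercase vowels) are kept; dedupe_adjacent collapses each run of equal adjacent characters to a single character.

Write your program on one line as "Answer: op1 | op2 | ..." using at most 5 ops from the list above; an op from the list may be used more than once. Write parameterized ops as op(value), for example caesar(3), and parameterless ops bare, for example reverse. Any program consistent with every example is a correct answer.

caesar(17) | drop_vowels | take(4) | caesar(6)

Check, running the answer program on each example:
  "snhcjauq" -> "jeytarlh" -> "jytrlh" -> "jytr" -> "pezx"
  "ohogjanoailn" -> "fyfxarefrzce" -> "fyfxrfrzc" -> "fyfx" -> "leld"
  "cbowdcvb" -> "tsfnutms" -> "tsfntms" -> "tsfn" -> "zylt"
  "cvstupotsanh" -> "tmjklgfkjrey" -> "tmjklgfkjry" -> "tmjk" -> "zspq"
  "pumrjdcljz" -> "gldiautcaq" -> "gldtcq" -> "gldt" -> "mrjz"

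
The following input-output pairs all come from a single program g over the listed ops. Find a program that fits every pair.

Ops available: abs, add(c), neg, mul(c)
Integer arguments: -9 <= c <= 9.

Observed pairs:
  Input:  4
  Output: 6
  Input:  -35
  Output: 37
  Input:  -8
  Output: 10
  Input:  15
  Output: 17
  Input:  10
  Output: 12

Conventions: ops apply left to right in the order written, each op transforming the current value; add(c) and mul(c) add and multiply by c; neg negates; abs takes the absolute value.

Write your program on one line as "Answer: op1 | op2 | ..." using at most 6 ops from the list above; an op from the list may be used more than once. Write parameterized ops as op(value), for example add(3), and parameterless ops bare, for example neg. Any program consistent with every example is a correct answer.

neg | abs | neg | add(-6) | add(4) | abs

Check, running the answer program on each example:
  4 -> -4 -> 4 -> -4 -> -10 -> -6 -> 6
  -35 -> 35 -> 35 -> -35 -> -41 -> -37 -> 37
  -8 -> 8 -> 8 -> -8 -> -14 -> -10 -> 10
  15 -> -15 -> 15 -> -15 -> -21 -> -17 -> 17
  10 -> -10 -> 10 -> -10 -> -16 -> -12 -> 12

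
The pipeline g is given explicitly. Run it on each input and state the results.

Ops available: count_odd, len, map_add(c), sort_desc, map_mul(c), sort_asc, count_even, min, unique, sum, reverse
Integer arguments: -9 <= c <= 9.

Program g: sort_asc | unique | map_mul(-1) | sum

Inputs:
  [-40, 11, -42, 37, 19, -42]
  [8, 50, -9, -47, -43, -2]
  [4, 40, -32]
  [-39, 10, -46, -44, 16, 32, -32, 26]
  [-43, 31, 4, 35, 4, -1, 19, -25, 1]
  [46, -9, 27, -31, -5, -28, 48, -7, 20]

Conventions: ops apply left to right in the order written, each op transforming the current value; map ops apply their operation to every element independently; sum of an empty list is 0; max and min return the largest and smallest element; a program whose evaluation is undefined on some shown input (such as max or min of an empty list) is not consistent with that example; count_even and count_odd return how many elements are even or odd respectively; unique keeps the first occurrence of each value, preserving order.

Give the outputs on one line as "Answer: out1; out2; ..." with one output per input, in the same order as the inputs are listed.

Execution, op by op:
  [-40, 11, -42, 37, 19, -42] -> [-42, -42, -40, 11, 19, 37] -> [-42, -40, 11, 19, 37] -> [42, 40, -11, -19, -37] -> 15
  [8, 50, -9, -47, -43, -2] -> [-47, -43, -9, -2, 8, 50] -> [-47, -43, -9, -2, 8, 50] -> [47, 43, 9, 2, -8, -50] -> 43
  [4, 40, -32] -> [-32, 4, 40] -> [-32, 4, 40] -> [32, -4, -40] -> -12
  [-39, 10, -46, -44, 16, 32, -32, 26] -> [-46, -44, -39, -32, 10, 16, 26, 32] -> [-46, -44, -39, -32, 10, 16, 26, 32] -> [46, 44, 39, 32, -10, -16, -26, -32] -> 77
  [-43, 31, 4, 35, 4, -1, 19, -25, 1] -> [-43, -25, -1, 1, 4, 4, 19, 31, 35] -> [-43, -25, -1, 1, 4, 19, 31, 35] -> [43, 25, 1, -1, -4, -19, -31, -35] -> -21
  [46, -9, 27, -31, -5, -28, 48, -7, 20] -> [-31, -28, -9, -7, -5, 20, 27, 46, 48] -> [-31, -28, -9, -7, -5, 20, 27, 46, 48] -> [31, 28, 9, 7, 5, -20, -27, -46, -48] -> -61

15; 43; -12; 77; -21; -61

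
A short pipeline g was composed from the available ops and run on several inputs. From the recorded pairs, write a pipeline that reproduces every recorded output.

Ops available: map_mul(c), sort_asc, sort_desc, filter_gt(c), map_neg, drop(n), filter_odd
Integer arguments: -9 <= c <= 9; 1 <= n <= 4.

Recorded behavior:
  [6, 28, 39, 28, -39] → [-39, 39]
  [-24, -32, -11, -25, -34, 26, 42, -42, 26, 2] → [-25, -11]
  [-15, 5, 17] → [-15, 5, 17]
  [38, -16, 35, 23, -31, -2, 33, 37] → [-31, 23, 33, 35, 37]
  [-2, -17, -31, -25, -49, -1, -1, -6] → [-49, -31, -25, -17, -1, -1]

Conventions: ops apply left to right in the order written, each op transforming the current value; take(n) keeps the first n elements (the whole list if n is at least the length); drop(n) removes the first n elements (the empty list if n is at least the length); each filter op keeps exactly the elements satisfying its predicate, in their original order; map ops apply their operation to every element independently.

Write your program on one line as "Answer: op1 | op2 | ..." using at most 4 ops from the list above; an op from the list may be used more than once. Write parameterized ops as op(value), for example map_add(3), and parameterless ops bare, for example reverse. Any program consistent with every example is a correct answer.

map_neg | sort_desc | filter_odd | map_neg

Check, running the answer program on each example:
  [6, 28, 39, 28, -39] -> [-6, -28, -39, -28, 39] -> [39, -6, -28, -28, -39] -> [39, -39] -> [-39, 39]
  [-24, -32, -11, -25, -34, 26, 42, -42, 26, 2] -> [24, 32, 11, 25, 34, -26, -42, 42, -26, -2] -> [42, 34, 32, 25, 24, 11, -2, -26, -26, -42] -> [25, 11] -> [-25, -11]
  [-15, 5, 17] -> [15, -5, -17] -> [15, -5, -17] -> [15, -5, -17] -> [-15, 5, 17]
  [38, -16, 35, 23, -31, -2, 33, 37] -> [-38, 16, -35, -23, 31, 2, -33, -37] -> [31, 16, 2, -23, -33, -35, -37, -38] -> [31, -23, -33, -35, -37] -> [-31, 23, 33, 35, 37]
  [-2, -17, -31, -25, -49, -1, -1, -6] -> [2, 17, 31, 25, 49, 1, 1, 6] -> [49, 31, 25, 17, 6, 2, 1, 1] -> [49, 31, 25, 17, 1, 1] -> [-49, -31, -25, -17, -1, -1]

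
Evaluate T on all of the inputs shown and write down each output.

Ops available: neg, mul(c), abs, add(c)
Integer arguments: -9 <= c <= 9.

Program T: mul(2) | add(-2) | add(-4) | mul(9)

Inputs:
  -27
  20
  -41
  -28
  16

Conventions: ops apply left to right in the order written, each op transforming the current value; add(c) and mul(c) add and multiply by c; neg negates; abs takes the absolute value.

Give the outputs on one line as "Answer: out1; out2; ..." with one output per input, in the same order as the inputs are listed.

Execution, op by op:
  -27 -> -54 -> -56 -> -60 -> -540
  20 -> 40 -> 38 -> 34 -> 306
  -41 -> -82 -> -84 -> -88 -> -792
  -28 -> -56 -> -58 -> -62 -> -558
  16 -> 32 -> 30 -> 26 -> 234

-540; 306; -792; -558; 234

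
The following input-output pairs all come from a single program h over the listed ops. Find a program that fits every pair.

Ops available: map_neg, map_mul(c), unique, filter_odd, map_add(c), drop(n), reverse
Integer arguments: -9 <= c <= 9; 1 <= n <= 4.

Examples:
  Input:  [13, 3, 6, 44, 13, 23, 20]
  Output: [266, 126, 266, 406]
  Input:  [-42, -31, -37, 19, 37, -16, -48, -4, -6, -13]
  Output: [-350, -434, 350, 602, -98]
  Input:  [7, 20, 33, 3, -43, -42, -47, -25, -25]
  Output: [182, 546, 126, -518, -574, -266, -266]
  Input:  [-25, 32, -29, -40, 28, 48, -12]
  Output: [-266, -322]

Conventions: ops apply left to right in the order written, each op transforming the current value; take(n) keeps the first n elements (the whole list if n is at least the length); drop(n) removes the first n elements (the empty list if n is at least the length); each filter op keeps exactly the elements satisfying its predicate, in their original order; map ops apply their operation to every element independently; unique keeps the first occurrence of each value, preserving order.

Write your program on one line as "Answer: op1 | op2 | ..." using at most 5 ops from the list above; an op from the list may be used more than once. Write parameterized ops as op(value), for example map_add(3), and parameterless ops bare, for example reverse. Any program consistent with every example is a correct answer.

filter_odd | map_add(6) | map_mul(-2) | map_mul(-7)

Check, running the answer program on each example:
  [13, 3, 6, 44, 13, 23, 20] -> [13, 3, 13, 23] -> [19, 9, 19, 29] -> [-38, -18, -38, -58] -> [266, 126, 266, 406]
  [-42, -31, -37, 19, 37, -16, -48, -4, -6, -13] -> [-31, -37, 19, 37, -13] -> [-25, -31, 25, 43, -7] -> [50, 62, -50, -86, 14] -> [-350, -434, 350, 602, -98]
  [7, 20, 33, 3, -43, -42, -47, -25, -25] -> [7, 33, 3, -43, -47, -25, -25] -> [13, 39, 9, -37, -41, -19, -19] -> [-26, -78, -18, 74, 82, 38, 38] -> [182, 546, 126, -518, -574, -266, -266]
  [-25, 32, -29, -40, 28, 48, -12] -> [-25, -29] -> [-19, -23] -> [38, 46] -> [-266, -322]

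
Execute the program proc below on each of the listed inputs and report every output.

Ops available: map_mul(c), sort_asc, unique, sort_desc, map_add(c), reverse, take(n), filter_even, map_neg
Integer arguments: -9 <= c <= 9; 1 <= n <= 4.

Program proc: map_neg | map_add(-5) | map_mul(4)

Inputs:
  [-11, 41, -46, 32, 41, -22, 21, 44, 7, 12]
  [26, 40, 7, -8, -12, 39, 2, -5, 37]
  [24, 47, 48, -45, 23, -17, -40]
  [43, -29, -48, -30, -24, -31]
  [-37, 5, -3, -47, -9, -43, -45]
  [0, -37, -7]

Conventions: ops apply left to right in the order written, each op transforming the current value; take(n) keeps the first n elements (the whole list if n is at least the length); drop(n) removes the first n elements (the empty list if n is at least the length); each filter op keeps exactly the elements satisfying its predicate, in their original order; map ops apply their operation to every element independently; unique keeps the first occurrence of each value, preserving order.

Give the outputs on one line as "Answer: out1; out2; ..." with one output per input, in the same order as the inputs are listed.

[24, -184, 164, -148, -184, 68, -104, -196, -48, -68]; [-124, -180, -48, 12, 28, -176, -28, 0, -168]; [-116, -208, -212, 160, -112, 48, 140]; [-192, 96, 172, 100, 76, 104]; [128, -40, -8, 168, 16, 152, 160]; [-20, 128, 8]

Execution, op by op:
  [-11, 41, -46, 32, 41, -22, 21, 44, 7, 12] -> [11, -41, 46, -32, -41, 22, -21, -44, -7, -12] -> [6, -46, 41, -37, -46, 17, -26, -49, -12, -17] -> [24, -184, 164, -148, -184, 68, -104, -196, -48, -68]
  [26, 40, 7, -8, -12, 39, 2, -5, 37] -> [-26, -40, -7, 8, 12, -39, -2, 5, -37] -> [-31, -45, -12, 3, 7, -44, -7, 0, -42] -> [-124, -180, -48, 12, 28, -176, -28, 0, -168]
  [24, 47, 48, -45, 23, -17, -40] -> [-24, -47, -48, 45, -23, 17, 40] -> [-29, -52, -53, 40, -28, 12, 35] -> [-116, -208, -212, 160, -112, 48, 140]
  [43, -29, -48, -30, -24, -31] -> [-43, 29, 48, 30, 24, 31] -> [-48, 24, 43, 25, 19, 26] -> [-192, 96, 172, 100, 76, 104]
  [-37, 5, -3, -47, -9, -43, -45] -> [37, -5, 3, 47, 9, 43, 45] -> [32, -10, -2, 42, 4, 38, 40] -> [128, -40, -8, 168, 16, 152, 160]
  [0, -37, -7] -> [0, 37, 7] -> [-5, 32, 2] -> [-20, 128, 8]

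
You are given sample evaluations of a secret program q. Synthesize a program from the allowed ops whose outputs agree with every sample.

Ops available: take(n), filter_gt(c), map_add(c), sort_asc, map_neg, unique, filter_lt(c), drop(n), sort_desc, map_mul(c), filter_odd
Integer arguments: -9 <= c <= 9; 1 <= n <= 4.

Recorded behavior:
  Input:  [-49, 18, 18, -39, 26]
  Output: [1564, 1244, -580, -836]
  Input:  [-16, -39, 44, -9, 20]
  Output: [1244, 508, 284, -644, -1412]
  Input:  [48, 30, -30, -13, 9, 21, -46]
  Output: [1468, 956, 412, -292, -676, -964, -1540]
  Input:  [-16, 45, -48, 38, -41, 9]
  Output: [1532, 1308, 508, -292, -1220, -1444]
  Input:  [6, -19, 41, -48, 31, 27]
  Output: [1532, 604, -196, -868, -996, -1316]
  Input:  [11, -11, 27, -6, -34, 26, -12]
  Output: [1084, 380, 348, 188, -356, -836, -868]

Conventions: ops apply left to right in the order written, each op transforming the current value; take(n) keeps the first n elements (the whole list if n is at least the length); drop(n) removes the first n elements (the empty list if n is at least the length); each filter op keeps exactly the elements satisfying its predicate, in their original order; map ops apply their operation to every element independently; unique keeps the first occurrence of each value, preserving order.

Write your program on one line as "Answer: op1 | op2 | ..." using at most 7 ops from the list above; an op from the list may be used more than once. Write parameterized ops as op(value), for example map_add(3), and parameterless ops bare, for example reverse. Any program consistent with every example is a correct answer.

unique | map_mul(-8) | map_neg | map_add(1) | sort_asc | map_mul(-4)

Check, running the answer program on each example:
  [-49, 18, 18, -39, 26] -> [-49, 18, -39, 26] -> [392, -144, 312, -208] -> [-392, 144, -312, 208] -> [-391, 145, -311, 209] -> [-391, -311, 145, 209] -> [1564, 1244, -580, -836]
  [-16, -39, 44, -9, 20] -> [-16, -39, 44, -9, 20] -> [128, 312, -352, 72, -160] -> [-128, -312, 352, -72, 160] -> [-127, -311, 353, -71, 161] -> [-311, -127, -71, 161, 353] -> [1244, 508, 284, -644, -1412]
  [48, 30, -30, -13, 9, 21, -46] -> [48, 30, -30, -13, 9, 21, -46] -> [-384, -240, 240, 104, -72, -168, 368] -> [384, 240, -240, -104, 72, 168, -368] -> [385, 241, -239, -103, 73, 169, -367] -> [-367, -239, -103, 73, 169, 241, 385] -> [1468, 956, 412, -292, -676, -964, -1540]
  [-16, 45, -48, 38, -41, 9] -> [-16, 45, -48, 38, -41, 9] -> [128, -360, 384, -304, 328, -72] -> [-128, 360, -384, 304, -328, 72] -> [-127, 361, -383, 305, -327, 73] -> [-383, -327, -127, 73, 305, 361] -> [1532, 1308, 508, -292, -1220, -1444]
  [6, -19, 41, -48, 31, 27] -> [6, -19, 41, -48, 31, 27] -> [-48, 152, -328, 384, -248, -216] -> [48, -152, 328, -384, 248, 216] -> [49, -151, 329, -383, 249, 217] -> [-383, -151, 49, 217, 249, 329] -> [1532, 604, -196, -868, -996, -1316]
  [11, -11, 27, -6, -34, 26, -12] -> [11, -11, 27, -6, -34, 26, -12] -> [-88, 88, -216, 48, 272, -208, 96] -> [88, -88, 216, -48, -272, 208, -96] -> [89, -87, 217, -47, -271, 209, -95] -> [-271, -95, -87, -47, 89, 209, 217] -> [1084, 380, 348, 188, -356, -836, -868]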